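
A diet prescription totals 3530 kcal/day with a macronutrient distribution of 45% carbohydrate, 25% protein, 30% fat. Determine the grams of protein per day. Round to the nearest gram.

Protein energy = 25% × 3530 = 882.5 kcal.
At 4 kcal/g: 882.5 ÷ 4 = 220.625 g.

221 g/day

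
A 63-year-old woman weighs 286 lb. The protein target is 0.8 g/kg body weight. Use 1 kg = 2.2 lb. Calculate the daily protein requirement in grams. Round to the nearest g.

Weight in kg = 286 ÷ 2.2 = 130 kg.
Protein = 0.8 g/kg × 130 kg = 104 g/day.

104 g/day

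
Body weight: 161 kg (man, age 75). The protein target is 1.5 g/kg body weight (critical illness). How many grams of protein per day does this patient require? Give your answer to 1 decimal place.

Protein = 1.5 g/kg × 161 kg = 241.5 g/day.

241.5 g/day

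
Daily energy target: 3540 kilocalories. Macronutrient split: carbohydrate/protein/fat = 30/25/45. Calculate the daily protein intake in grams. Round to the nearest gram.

221 g/day

Protein energy = 25% × 3540 = 885 kcal.
At 4 kcal/g: 885 ÷ 4 = 221.25 g.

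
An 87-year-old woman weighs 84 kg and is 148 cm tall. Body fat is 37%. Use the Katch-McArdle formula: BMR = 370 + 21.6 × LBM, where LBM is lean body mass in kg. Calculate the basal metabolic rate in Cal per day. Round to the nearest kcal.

1513 Cal per day

LBM = 84 × (1 − 0.37) = 52.92 kg. Katch-McArdle: BMR = 370 + 21.6 × 52.92 = 1513.072 kcal/day.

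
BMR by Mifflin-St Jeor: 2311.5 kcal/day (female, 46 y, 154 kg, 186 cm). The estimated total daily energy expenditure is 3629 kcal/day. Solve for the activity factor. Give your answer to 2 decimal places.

Activity factor = TEE ÷ BMR = 3629 ÷ 2311.5 = 1.57.

1.57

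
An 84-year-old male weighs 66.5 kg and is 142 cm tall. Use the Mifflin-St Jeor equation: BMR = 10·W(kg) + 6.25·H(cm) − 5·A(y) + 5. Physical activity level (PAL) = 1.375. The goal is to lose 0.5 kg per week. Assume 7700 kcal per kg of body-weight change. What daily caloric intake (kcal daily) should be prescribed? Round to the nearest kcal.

1014 kcal daily

Mifflin-St Jeor (male): BMR = 10(66.5) + 6.25(142) − 5(84) + 5 = 665 + 887.5 − 420 + 5 = 1137.5 kcal/day.
TEE = 1137.5 × 1.375 = 1564.0625 kcal/day.
Required daily deficit = 0.5 × 7700 ÷ 7 = 550 kcal/day.
Target intake = 1564.0625 − 550 = 1014.0625 kcal/day.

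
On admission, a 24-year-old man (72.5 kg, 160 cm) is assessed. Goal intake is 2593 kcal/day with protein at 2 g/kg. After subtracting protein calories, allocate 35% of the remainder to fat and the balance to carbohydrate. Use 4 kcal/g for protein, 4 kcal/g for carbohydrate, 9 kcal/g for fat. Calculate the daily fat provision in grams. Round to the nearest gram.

78 g/day

Protein = 2 × 72.5 = 145 g → 145 × 4 = 580 kcal.
Non-protein calories = 2593 − 580 = 2013 kcal.
Fat: 35% × 2013 = 704.55 kcal; carbohydrate: 1308.45 kcal.
Fat: 704.55 kcal ÷ 9 kcal/g = 78.2833 g.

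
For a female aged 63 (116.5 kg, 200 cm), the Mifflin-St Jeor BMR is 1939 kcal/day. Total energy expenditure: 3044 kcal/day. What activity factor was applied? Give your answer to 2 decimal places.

Activity factor = TEE ÷ BMR = 3044 ÷ 1939 = 1.57.

1.57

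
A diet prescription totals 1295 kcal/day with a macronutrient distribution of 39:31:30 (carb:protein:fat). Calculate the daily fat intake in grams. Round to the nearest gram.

43 g/day

Fat energy = 30% × 1295 = 388.5 kcal.
At 9 kcal/g: 388.5 ÷ 9 = 43.1667 g.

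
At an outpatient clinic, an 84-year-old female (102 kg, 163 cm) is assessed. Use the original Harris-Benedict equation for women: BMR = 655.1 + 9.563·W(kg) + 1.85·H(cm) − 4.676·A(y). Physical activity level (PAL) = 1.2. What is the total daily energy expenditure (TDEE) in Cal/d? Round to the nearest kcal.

Harris-Benedict: BMR = 655.1 + 9.563(102) + 1.85(163) − 4.676(84) = 1539.292 kcal/day.
TEE = BMR × activity factor = 1539.292 × 1.2 = 1847.1504 kcal/day.

1847 Cal/d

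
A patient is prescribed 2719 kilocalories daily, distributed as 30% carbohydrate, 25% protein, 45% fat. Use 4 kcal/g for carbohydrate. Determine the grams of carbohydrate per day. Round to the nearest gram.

Carbohydrate energy = 30% × 2719 = 815.7 kcal.
At 4 kcal/g: 815.7 ÷ 4 = 203.925 g.

204 g/day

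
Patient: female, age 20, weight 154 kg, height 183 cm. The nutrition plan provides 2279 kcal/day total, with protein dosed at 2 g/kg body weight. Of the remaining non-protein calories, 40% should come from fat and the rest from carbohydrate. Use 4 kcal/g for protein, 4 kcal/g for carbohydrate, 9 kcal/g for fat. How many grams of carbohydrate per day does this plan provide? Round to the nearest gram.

157 g/day

Protein = 2 × 154 = 308 g → 308 × 4 = 1232 kcal.
Non-protein calories = 2279 − 1232 = 1047 kcal.
Fat: 40% × 1047 = 418.8 kcal; carbohydrate: 628.2 kcal.
Carbohydrate: 628.2 kcal ÷ 4 kcal/g = 157.05 g.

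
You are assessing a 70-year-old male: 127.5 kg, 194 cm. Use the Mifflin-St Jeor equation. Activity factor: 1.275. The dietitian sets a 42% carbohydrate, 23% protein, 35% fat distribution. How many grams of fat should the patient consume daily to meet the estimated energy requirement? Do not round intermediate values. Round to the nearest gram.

106 g/day

Mifflin-St Jeor (male): BMR = 10(127.5) + 6.25(194) − 5(70) + 5 = 1275 + 1212.5 − 350 + 5 = 2142.5 kcal/day.
TEE = 2142.5 × 1.275 = 2731.6875 kcal/day.
Fat energy = 35% × 2731.6875 = 956.0906 kcal.
Fat = 956.0906 ÷ 9 kcal/g = 106.2323 g.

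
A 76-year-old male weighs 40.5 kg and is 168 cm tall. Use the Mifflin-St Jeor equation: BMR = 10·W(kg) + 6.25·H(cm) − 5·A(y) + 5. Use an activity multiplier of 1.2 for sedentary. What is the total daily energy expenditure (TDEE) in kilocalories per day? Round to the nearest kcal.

Mifflin-St Jeor (male): BMR = 10(40.5) + 6.25(168) − 5(76) + 5 = 405 + 1050 − 380 + 5 = 1080 kcal/day.
TEE = BMR × activity factor = 1080 × 1.2 = 1296 kcal/day.

1296 kilocalories per day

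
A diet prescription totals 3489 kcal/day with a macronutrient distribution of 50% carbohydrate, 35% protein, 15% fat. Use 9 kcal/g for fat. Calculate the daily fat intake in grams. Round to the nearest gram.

Fat energy = 15% × 3489 = 523.35 kcal.
At 9 kcal/g: 523.35 ÷ 9 = 58.15 g.

58 g/day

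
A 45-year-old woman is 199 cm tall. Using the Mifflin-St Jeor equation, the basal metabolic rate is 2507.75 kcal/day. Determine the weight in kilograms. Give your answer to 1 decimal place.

2507.75 = 10·W + 6.25(199) − 5(45) − 161
10·W = 2507.75 − 857.75 = 1650, so W = 165 kg.

165.0 kg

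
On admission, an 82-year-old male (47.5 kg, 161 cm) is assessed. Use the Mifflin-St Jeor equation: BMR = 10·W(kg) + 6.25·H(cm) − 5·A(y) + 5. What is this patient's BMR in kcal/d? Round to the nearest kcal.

1076 kcal/d

Mifflin-St Jeor (male): BMR = 10(47.5) + 6.25(161) − 5(82) + 5 = 475 + 1006.25 − 410 + 5 = 1076.25 kcal/day.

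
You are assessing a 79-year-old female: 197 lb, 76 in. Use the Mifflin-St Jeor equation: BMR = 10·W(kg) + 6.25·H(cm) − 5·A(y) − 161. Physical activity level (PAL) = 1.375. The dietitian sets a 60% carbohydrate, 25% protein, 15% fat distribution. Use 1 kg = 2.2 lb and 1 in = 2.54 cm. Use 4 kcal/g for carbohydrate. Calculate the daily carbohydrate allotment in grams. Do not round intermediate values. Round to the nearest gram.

Convert to metric: weight = 197 ÷ 2.2 = 89.5455 kg; height = 76 × 2.54 = 193.04 cm.
Mifflin-St Jeor (female): BMR = 10(89.5455) + 6.25(193.04) − 5(79) − 161 = 895.4545 + 1206.5 − 395 − 161 = 1545.9545 kcal/day.
TEE = 1545.9545 × 1.375 = 2125.6875 kcal/day.
Carbohydrate energy = 60% × 2125.6875 = 1275.4125 kcal.
Carbohydrate = 1275.4125 ÷ 4 kcal/g = 318.8531 g.

319 g/day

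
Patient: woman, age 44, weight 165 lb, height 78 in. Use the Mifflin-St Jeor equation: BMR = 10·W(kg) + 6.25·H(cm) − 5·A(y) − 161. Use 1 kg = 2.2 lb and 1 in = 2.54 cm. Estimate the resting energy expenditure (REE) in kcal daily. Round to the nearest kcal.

1607 kcal daily

Convert to metric: weight = 165 ÷ 2.2 = 75 kg; height = 78 × 2.54 = 198.12 cm.
Mifflin-St Jeor (female): BMR = 10(75) + 6.25(198.12) − 5(44) − 161 = 750 + 1238.25 − 220 − 161 = 1607.25 kcal/day.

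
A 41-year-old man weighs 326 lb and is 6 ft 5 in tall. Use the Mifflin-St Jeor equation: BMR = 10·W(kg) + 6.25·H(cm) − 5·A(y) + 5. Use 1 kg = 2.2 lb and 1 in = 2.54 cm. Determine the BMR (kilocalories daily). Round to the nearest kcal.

2504 kilocalories daily

Convert to metric: weight = 326 ÷ 2.2 = 148.1818 kg; height = (6×12 + 5) × 2.54 = 77 × 2.54 = 195.58 cm.
Mifflin-St Jeor (male): BMR = 10(148.1818) + 6.25(195.58) − 5(41) + 5 = 1481.8182 + 1222.375 − 205 + 5 = 2504.1932 kcal/day.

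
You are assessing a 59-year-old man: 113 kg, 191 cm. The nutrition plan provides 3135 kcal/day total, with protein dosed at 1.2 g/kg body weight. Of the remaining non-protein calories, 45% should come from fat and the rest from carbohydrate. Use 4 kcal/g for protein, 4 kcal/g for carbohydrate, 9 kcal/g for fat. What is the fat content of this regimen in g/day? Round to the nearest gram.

Protein = 1.2 × 113 = 135.6 g → 135.6 × 4 = 542.4 kcal.
Non-protein calories = 3135 − 542.4 = 2592.6 kcal.
Fat: 45% × 2592.6 = 1166.67 kcal; carbohydrate: 1425.93 kcal.
Fat: 1166.67 kcal ÷ 9 kcal/g = 129.63 g.

130 g/day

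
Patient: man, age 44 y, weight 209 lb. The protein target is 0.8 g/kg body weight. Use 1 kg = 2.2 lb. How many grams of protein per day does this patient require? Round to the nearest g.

76 g/day

Weight in kg = 209 ÷ 2.2 = 95 kg.
Protein = 0.8 g/kg × 95 kg = 76 g/day.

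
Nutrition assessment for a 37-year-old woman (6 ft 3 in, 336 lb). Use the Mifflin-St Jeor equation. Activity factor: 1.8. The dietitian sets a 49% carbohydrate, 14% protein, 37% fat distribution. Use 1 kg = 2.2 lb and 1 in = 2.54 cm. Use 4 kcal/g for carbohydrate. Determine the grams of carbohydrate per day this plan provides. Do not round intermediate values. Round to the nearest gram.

Convert to metric: weight = 336 ÷ 2.2 = 152.7273 kg; height = (6×12 + 3) × 2.54 = 75 × 2.54 = 190.5 cm.
Mifflin-St Jeor (female): BMR = 10(152.7273) + 6.25(190.5) − 5(37) − 161 = 1527.2727 + 1190.625 − 185 − 161 = 2371.8977 kcal/day.
TEE = 2371.8977 × 1.8 = 4269.4159 kcal/day.
Carbohydrate energy = 49% × 4269.4159 = 2092.0138 kcal.
Carbohydrate = 2092.0138 ÷ 4 kcal/g = 523.0034 g.

523 g/day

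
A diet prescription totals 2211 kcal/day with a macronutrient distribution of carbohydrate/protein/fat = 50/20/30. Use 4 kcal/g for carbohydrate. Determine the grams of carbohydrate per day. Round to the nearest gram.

276 g/day

Carbohydrate energy = 50% × 2211 = 1105.5 kcal.
At 4 kcal/g: 1105.5 ÷ 4 = 276.375 g.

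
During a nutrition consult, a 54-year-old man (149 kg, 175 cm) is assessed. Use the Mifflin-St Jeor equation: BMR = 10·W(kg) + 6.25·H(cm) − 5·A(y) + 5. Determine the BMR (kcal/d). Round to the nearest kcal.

2319 kcal/d

Mifflin-St Jeor (male): BMR = 10(149) + 6.25(175) − 5(54) + 5 = 1490 + 1093.75 − 270 + 5 = 2318.75 kcal/day.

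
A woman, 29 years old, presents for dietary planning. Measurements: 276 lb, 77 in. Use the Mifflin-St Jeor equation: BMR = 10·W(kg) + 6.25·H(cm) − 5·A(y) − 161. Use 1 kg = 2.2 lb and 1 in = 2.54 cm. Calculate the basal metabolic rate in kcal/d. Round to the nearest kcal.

Convert to metric: weight = 276 ÷ 2.2 = 125.4545 kg; height = 77 × 2.54 = 195.58 cm.
Mifflin-St Jeor (female): BMR = 10(125.4545) + 6.25(195.58) − 5(29) − 161 = 1254.5455 + 1222.375 − 145 − 161 = 2170.9205 kcal/day.

2171 kcal/d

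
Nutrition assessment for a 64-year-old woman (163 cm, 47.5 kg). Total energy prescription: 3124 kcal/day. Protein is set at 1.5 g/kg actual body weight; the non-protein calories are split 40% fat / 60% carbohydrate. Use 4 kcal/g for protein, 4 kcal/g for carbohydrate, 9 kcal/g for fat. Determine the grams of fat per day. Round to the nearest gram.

Protein = 1.5 × 47.5 = 71.25 g → 71.25 × 4 = 285 kcal.
Non-protein calories = 3124 − 285 = 2839 kcal.
Fat: 40% × 2839 = 1135.6 kcal; carbohydrate: 1703.4 kcal.
Fat: 1135.6 kcal ÷ 9 kcal/g = 126.1778 g.

126 g/day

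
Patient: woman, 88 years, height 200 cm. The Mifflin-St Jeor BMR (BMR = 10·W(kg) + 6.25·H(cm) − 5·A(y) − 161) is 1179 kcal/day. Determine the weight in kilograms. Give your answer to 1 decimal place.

53.0 kg

1179 = 10·W + 6.25(200) − 5(88) − 161
10·W = 1179 − 649 = 530, so W = 53 kg.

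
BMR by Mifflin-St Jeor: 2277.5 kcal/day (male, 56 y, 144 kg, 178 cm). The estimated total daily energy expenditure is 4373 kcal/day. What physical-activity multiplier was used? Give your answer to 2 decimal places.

1.92

Activity factor = TEE ÷ BMR = 4373 ÷ 2277.5 = 1.92.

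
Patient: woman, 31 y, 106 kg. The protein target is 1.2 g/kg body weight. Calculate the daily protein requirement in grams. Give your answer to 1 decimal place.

127.2 g/day

Protein = 1.2 g/kg × 106 kg = 127.2 g/day.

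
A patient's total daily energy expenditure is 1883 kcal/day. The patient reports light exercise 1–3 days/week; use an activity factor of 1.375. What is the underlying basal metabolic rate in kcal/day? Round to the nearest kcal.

BMR = TEE ÷ activity factor = 1883 ÷ 1.375 = 1369.4545 kcal/day.

1369 kcal/day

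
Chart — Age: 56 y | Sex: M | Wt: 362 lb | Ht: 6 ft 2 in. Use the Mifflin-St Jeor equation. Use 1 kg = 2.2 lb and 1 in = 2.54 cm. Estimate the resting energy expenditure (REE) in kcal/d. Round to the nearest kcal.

2545 kcal/d

Convert to metric: weight = 362 ÷ 2.2 = 164.5455 kg; height = (6×12 + 2) × 2.54 = 74 × 2.54 = 187.96 cm.
Mifflin-St Jeor (male): BMR = 10(164.5455) + 6.25(187.96) − 5(56) + 5 = 1645.4545 + 1174.75 − 280 + 5 = 2545.2045 kcal/day.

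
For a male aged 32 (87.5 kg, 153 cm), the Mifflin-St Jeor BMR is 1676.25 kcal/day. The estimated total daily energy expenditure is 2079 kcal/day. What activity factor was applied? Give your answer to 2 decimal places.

Activity factor = TEE ÷ BMR = 2079 ÷ 1676.25 = 1.24.

1.24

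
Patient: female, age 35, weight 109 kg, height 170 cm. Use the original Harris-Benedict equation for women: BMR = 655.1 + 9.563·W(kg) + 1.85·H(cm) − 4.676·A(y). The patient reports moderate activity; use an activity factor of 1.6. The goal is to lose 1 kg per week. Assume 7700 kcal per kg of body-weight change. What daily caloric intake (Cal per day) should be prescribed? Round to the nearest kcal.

1857 Cal per day

Harris-Benedict: BMR = 655.1 + 9.563(109) + 1.85(170) − 4.676(35) = 1848.307 kcal/day.
TEE = 1848.307 × 1.6 = 2957.2912 kcal/day.
Required daily deficit = 1 × 7700 ÷ 7 = 1100 kcal/day.
Target intake = 2957.2912 − 1100 = 1857.2912 kcal/day.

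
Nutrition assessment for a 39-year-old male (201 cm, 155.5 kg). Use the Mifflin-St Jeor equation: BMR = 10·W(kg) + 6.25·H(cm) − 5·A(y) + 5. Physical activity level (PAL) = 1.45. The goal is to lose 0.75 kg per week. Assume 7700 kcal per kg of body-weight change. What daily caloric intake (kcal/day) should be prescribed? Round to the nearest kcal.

2976 kcal/day

Mifflin-St Jeor (male): BMR = 10(155.5) + 6.25(201) − 5(39) + 5 = 1555 + 1256.25 − 195 + 5 = 2621.25 kcal/day.
TEE = 2621.25 × 1.45 = 3800.8125 kcal/day.
Required daily deficit = 0.75 × 7700 ÷ 7 = 825 kcal/day.
Target intake = 3800.8125 − 825 = 2975.8125 kcal/day.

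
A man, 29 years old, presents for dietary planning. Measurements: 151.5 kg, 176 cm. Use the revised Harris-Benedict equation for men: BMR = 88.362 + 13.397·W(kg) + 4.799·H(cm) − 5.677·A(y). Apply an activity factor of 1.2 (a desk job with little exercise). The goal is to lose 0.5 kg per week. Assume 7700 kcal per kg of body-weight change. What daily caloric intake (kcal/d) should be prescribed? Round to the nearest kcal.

Harris-Benedict: BMR = 88.362 + 13.397(151.5) + 4.799(176) − 5.677(29) = 2797.9985 kcal/day.
TEE = 2797.9985 × 1.2 = 3357.5982 kcal/day.
Required daily deficit = 0.5 × 7700 ÷ 7 = 550 kcal/day.
Target intake = 3357.5982 − 550 = 2807.5982 kcal/day.

2808 kcal/d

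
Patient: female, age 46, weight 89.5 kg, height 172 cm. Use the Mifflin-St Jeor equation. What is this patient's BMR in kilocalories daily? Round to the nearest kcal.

Mifflin-St Jeor (female): BMR = 10(89.5) + 6.25(172) − 5(46) − 161 = 895 + 1075 − 230 − 161 = 1579 kcal/day.

1579 kilocalories daily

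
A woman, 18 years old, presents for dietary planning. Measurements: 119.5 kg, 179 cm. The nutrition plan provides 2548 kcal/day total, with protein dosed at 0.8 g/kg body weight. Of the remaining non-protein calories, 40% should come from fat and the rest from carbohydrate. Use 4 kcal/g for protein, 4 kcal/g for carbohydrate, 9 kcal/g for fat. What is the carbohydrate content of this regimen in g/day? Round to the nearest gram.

325 g/day

Protein = 0.8 × 119.5 = 95.6 g → 95.6 × 4 = 382.4 kcal.
Non-protein calories = 2548 − 382.4 = 2165.6 kcal.
Fat: 40% × 2165.6 = 866.24 kcal; carbohydrate: 1299.36 kcal.
Carbohydrate: 1299.36 kcal ÷ 4 kcal/g = 324.84 g.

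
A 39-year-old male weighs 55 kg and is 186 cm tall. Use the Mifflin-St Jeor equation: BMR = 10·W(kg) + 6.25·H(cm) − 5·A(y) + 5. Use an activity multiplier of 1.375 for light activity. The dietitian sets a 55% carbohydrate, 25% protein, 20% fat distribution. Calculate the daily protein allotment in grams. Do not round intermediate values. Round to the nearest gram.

Mifflin-St Jeor (male): BMR = 10(55) + 6.25(186) − 5(39) + 5 = 550 + 1162.5 − 195 + 5 = 1522.5 kcal/day.
TEE = 1522.5 × 1.375 = 2093.4375 kcal/day.
Protein energy = 25% × 2093.4375 = 523.3594 kcal.
Protein = 523.3594 ÷ 4 kcal/g = 130.8398 g.

131 g/day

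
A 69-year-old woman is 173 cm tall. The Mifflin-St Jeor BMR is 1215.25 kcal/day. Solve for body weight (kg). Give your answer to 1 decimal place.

64.0 kg

1215.25 = 10·W + 6.25(173) − 5(69) − 161
10·W = 1215.25 − 575.25 = 640, so W = 64 kg.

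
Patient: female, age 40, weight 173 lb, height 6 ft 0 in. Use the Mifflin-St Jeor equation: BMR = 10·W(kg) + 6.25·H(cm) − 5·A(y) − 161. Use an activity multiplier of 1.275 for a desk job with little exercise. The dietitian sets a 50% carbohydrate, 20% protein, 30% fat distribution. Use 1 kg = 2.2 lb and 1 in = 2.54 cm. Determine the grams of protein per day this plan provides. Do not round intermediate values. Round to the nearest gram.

100 g/day

Convert to metric: weight = 173 ÷ 2.2 = 78.6364 kg; height = (6×12 + 0) × 2.54 = 72 × 2.54 = 182.88 cm.
Mifflin-St Jeor (female): BMR = 10(78.6364) + 6.25(182.88) − 5(40) − 161 = 786.3636 + 1143 − 200 − 161 = 1568.3636 kcal/day.
TEE = 1568.3636 × 1.275 = 1999.6636 kcal/day.
Protein energy = 20% × 1999.6636 = 399.9327 kcal.
Protein = 399.9327 ÷ 4 kcal/g = 99.9832 g.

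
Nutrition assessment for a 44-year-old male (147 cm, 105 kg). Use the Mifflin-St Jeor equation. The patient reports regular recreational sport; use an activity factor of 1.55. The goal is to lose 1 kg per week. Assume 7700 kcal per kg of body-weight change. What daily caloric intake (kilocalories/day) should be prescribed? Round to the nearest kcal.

1618 kilocalories/day

Mifflin-St Jeor (male): BMR = 10(105) + 6.25(147) − 5(44) + 5 = 1050 + 918.75 − 220 + 5 = 1753.75 kcal/day.
TEE = 1753.75 × 1.55 = 2718.3125 kcal/day.
Required daily deficit = 1 × 7700 ÷ 7 = 1100 kcal/day.
Target intake = 2718.3125 − 1100 = 1618.3125 kcal/day.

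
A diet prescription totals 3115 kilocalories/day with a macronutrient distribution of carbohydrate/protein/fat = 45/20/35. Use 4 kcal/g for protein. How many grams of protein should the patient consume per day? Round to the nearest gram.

156 g/day

Protein energy = 20% × 3115 = 623 kcal.
At 4 kcal/g: 623 ÷ 4 = 155.75 g.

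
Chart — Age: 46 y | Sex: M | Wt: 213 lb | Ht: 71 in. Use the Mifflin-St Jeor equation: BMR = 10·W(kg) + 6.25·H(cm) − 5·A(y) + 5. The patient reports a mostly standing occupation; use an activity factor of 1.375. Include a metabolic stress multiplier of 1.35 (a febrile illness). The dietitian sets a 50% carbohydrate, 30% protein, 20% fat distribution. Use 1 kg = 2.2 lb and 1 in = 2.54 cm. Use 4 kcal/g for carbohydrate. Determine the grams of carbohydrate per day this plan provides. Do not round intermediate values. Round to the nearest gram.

Convert to metric: weight = 213 ÷ 2.2 = 96.8182 kg; height = 71 × 2.54 = 180.34 cm.
Mifflin-St Jeor (male): BMR = 10(96.8182) + 6.25(180.34) − 5(46) + 5 = 968.1818 + 1127.125 − 230 + 5 = 1870.3068 kcal/day.
TEE = 1870.3068 × 1.375 = 2571.6719 kcal/day.
With stress factor 1.35: 2571.6719 × 1.35 = 3471.757 kcal/day.
Carbohydrate energy = 50% × 3471.757 = 1735.8785 kcal.
Carbohydrate = 1735.8785 ÷ 4 kcal/g = 433.9696 g.

434 g/day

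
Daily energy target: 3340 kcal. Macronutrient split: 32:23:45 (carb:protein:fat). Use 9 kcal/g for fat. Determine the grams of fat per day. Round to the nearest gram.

Fat energy = 45% × 3340 = 1503 kcal.
At 9 kcal/g: 1503 ÷ 9 = 167 g.

167 g/day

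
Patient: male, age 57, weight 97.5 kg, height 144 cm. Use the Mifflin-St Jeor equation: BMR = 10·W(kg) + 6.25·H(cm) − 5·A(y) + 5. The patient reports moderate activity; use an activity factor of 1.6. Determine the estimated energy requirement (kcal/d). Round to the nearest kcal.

Mifflin-St Jeor (male): BMR = 10(97.5) + 6.25(144) − 5(57) + 5 = 975 + 900 − 285 + 5 = 1595 kcal/day.
TEE = BMR × activity factor = 1595 × 1.6 = 2552 kcal/day.

2552 kcal/d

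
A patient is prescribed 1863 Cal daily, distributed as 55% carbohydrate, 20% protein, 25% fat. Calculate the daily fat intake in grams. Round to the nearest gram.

Fat energy = 25% × 1863 = 465.75 kcal.
At 9 kcal/g: 465.75 ÷ 9 = 51.75 g.

52 g/day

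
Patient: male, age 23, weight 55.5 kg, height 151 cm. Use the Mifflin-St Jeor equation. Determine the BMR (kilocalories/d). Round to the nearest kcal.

1389 kilocalories/d

Mifflin-St Jeor (male): BMR = 10(55.5) + 6.25(151) − 5(23) + 5 = 555 + 943.75 − 115 + 5 = 1388.75 kcal/day.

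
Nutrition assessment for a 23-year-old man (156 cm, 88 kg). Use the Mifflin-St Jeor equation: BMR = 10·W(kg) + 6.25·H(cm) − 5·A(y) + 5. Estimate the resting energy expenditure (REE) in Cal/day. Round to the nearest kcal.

1745 Cal/day

Mifflin-St Jeor (male): BMR = 10(88) + 6.25(156) − 5(23) + 5 = 880 + 975 − 115 + 5 = 1745 kcal/day.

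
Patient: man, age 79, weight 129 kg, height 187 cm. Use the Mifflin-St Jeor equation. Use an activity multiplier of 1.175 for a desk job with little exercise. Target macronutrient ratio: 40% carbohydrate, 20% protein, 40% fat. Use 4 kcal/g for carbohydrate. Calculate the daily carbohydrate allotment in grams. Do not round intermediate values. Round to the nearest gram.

243 g/day

Mifflin-St Jeor (male): BMR = 10(129) + 6.25(187) − 5(79) + 5 = 1290 + 1168.75 − 395 + 5 = 2068.75 kcal/day.
TEE = 2068.75 × 1.175 = 2430.7813 kcal/day.
Carbohydrate energy = 40% × 2430.7813 = 972.3125 kcal.
Carbohydrate = 972.3125 ÷ 4 kcal/g = 243.0781 g.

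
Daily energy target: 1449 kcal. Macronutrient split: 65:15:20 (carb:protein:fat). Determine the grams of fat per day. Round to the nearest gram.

32 g/day

Fat energy = 20% × 1449 = 289.8 kcal.
At 9 kcal/g: 289.8 ÷ 9 = 32.2 g.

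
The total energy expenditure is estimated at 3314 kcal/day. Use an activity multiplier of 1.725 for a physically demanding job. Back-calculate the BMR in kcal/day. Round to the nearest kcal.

BMR = TEE ÷ activity factor = 3314 ÷ 1.725 = 1921.1594 kcal/day.

1921 kcal/day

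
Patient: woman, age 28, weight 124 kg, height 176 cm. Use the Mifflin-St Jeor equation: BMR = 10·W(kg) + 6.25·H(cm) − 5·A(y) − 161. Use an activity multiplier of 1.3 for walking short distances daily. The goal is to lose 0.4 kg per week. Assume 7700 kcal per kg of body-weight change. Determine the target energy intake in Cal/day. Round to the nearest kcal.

Mifflin-St Jeor (female): BMR = 10(124) + 6.25(176) − 5(28) − 161 = 1240 + 1100 − 140 − 161 = 2039 kcal/day.
TEE = 2039 × 1.3 = 2650.7 kcal/day.
Required daily deficit = 0.4 × 7700 ÷ 7 = 440 kcal/day.
Target intake = 2650.7 − 440 = 2210.7 kcal/day.

2211 Cal/day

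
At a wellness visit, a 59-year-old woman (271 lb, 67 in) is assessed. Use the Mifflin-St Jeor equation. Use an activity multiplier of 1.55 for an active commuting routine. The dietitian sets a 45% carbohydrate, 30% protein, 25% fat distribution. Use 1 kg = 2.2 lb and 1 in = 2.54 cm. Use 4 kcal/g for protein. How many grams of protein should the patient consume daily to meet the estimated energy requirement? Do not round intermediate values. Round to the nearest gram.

214 g/day

Convert to metric: weight = 271 ÷ 2.2 = 123.1818 kg; height = 67 × 2.54 = 170.18 cm.
Mifflin-St Jeor (female): BMR = 10(123.1818) + 6.25(170.18) − 5(59) − 161 = 1231.8182 + 1063.625 − 295 − 161 = 1839.4432 kcal/day.
TEE = 1839.4432 × 1.55 = 2851.1369 kcal/day.
Protein energy = 30% × 2851.1369 = 855.3411 kcal.
Protein = 855.3411 ÷ 4 kcal/g = 213.8353 g.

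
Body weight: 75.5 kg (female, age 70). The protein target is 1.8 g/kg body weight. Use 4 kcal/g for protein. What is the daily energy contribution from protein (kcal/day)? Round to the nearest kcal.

Protein = 1.8 g/kg × 75.5 kg = 135.9 g/day.
Protein energy = 135.9 g × 4 kcal/g = 543.6 kcal/day.

544 kcal/day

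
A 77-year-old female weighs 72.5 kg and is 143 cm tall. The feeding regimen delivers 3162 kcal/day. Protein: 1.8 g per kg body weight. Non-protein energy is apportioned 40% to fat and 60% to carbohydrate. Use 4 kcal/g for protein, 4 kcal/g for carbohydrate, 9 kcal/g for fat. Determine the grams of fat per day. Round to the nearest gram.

117 g/day

Protein = 1.8 × 72.5 = 130.5 g → 130.5 × 4 = 522 kcal.
Non-protein calories = 3162 − 522 = 2640 kcal.
Fat: 40% × 2640 = 1056 kcal; carbohydrate: 1584 kcal.
Fat: 1056 kcal ÷ 9 kcal/g = 117.3333 g.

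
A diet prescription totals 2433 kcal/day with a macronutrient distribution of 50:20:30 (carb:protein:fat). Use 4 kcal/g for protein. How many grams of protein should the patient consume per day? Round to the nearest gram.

Protein energy = 20% × 2433 = 486.6 kcal.
At 4 kcal/g: 486.6 ÷ 4 = 121.65 g.

122 g/day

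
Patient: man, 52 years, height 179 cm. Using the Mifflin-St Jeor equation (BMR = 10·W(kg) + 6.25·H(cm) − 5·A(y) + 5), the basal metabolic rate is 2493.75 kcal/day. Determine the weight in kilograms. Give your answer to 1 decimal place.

2493.75 = 10·W + 6.25(179) − 5(52) + 5
10·W = 2493.75 − 863.75 = 1630, so W = 163 kg.

163.0 kg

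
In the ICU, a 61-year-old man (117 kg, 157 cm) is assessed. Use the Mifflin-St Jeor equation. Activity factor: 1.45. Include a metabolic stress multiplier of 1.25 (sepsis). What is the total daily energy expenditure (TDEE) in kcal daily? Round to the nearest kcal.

3355 kcal daily

Mifflin-St Jeor (male): BMR = 10(117) + 6.25(157) − 5(61) + 5 = 1170 + 981.25 − 305 + 5 = 1851.25 kcal/day.
TEE = BMR × activity factor = 1851.25 × 1.45 = 2684.3125 kcal/day.
Apply stress factor: 2684.3125 × 1.25 = 3355.3906 kcal/day.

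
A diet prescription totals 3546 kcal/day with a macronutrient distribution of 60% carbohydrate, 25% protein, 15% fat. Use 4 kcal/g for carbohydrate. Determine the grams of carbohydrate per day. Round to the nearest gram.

Carbohydrate energy = 60% × 3546 = 2127.6 kcal.
At 4 kcal/g: 2127.6 ÷ 4 = 531.9 g.

532 g/day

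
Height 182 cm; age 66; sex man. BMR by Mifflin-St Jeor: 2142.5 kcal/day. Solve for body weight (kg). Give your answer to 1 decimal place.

2142.5 = 10·W + 6.25(182) − 5(66) + 5
10·W = 2142.5 − 812.5 = 1330, so W = 133 kg.

133.0 kg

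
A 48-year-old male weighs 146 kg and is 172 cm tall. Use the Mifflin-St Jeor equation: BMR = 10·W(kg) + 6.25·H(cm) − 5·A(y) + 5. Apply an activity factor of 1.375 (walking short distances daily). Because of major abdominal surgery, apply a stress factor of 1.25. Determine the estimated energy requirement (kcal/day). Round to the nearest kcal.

Mifflin-St Jeor (male): BMR = 10(146) + 6.25(172) − 5(48) + 5 = 1460 + 1075 − 240 + 5 = 2300 kcal/day.
TEE = BMR × activity factor = 2300 × 1.375 = 3162.5 kcal/day.
Apply stress factor: 3162.5 × 1.25 = 3953.125 kcal/day.

3953 kcal/day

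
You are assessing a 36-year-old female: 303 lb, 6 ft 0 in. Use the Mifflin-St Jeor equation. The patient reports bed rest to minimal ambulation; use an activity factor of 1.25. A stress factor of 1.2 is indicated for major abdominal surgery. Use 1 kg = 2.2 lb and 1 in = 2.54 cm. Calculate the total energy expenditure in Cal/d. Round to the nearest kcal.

Convert to metric: weight = 303 ÷ 2.2 = 137.7273 kg; height = (6×12 + 0) × 2.54 = 72 × 2.54 = 182.88 cm.
Mifflin-St Jeor (female): BMR = 10(137.7273) + 6.25(182.88) − 5(36) − 161 = 1377.2727 + 1143 − 180 − 161 = 2179.2727 kcal/day.
TEE = BMR × activity factor = 2179.2727 × 1.25 = 2724.0909 kcal/day.
Apply stress factor: 2724.0909 × 1.2 = 3268.9091 kcal/day.

3269 Cal/d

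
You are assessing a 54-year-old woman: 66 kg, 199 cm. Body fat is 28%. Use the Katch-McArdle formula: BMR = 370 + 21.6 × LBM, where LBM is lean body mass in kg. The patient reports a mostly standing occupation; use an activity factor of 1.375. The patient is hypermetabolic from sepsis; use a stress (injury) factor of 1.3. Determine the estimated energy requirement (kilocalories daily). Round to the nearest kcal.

LBM = 66 × (1 − 0.28) = 47.52 kg. Katch-McArdle: BMR = 370 + 21.6 × 47.52 = 1396.432 kcal/day.
TEE = BMR × activity factor = 1396.432 × 1.375 = 1920.094 kcal/day.
Apply stress factor: 1920.094 × 1.3 = 2496.1222 kcal/day.

2496 kilocalories daily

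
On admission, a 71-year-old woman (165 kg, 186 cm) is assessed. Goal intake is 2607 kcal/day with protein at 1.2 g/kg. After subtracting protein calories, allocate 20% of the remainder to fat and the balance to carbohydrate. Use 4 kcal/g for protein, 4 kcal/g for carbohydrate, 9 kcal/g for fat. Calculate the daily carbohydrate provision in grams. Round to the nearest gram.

Protein = 1.2 × 165 = 198 g → 198 × 4 = 792 kcal.
Non-protein calories = 2607 − 792 = 1815 kcal.
Fat: 20% × 1815 = 363 kcal; carbohydrate: 1452 kcal.
Carbohydrate: 1452 kcal ÷ 4 kcal/g = 363 g.

363 g/day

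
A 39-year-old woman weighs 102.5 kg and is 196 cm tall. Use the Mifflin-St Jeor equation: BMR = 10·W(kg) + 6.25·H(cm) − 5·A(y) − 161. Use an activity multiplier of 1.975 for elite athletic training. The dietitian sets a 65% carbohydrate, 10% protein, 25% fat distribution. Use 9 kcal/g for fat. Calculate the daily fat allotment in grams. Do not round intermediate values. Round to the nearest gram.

104 g/day

Mifflin-St Jeor (female): BMR = 10(102.5) + 6.25(196) − 5(39) − 161 = 1025 + 1225 − 195 − 161 = 1894 kcal/day.
TEE = 1894 × 1.975 = 3740.65 kcal/day.
Fat energy = 25% × 3740.65 = 935.1625 kcal.
Fat = 935.1625 ÷ 9 kcal/g = 103.9069 g.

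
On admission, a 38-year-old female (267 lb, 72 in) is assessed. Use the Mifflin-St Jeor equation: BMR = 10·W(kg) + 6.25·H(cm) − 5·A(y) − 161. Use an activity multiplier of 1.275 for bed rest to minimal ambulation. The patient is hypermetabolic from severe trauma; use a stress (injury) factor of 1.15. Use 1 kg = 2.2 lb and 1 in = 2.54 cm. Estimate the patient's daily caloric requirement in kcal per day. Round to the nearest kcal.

2941 kcal per day

Convert to metric: weight = 267 ÷ 2.2 = 121.3636 kg; height = 72 × 2.54 = 182.88 cm.
Mifflin-St Jeor (female): BMR = 10(121.3636) + 6.25(182.88) − 5(38) − 161 = 1213.6364 + 1143 − 190 − 161 = 2005.6364 kcal/day.
TEE = BMR × activity factor = 2005.6364 × 1.275 = 2557.1864 kcal/day.
Apply stress factor: 2557.1864 × 1.15 = 2940.7643 kcal/day.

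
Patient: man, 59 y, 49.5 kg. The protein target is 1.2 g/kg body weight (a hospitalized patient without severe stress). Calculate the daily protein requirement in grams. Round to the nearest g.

Protein = 1.2 g/kg × 49.5 kg = 59.4 g/day.

59 g/day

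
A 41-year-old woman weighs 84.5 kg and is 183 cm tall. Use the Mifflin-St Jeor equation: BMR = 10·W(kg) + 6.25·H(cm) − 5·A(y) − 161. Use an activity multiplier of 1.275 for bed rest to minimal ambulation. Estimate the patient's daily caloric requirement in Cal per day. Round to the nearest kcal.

2069 Cal per day

Mifflin-St Jeor (female): BMR = 10(84.5) + 6.25(183) − 5(41) − 161 = 845 + 1143.75 − 205 − 161 = 1622.75 kcal/day.
TEE = BMR × activity factor = 1622.75 × 1.275 = 2069.0063 kcal/day.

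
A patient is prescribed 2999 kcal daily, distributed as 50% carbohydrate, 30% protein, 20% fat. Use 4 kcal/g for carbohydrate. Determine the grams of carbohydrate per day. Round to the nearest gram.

375 g/day

Carbohydrate energy = 50% × 2999 = 1499.5 kcal.
At 4 kcal/g: 1499.5 ÷ 4 = 374.875 g.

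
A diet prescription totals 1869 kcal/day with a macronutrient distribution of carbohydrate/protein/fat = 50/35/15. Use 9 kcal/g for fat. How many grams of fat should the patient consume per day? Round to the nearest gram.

31 g/day

Fat energy = 15% × 1869 = 280.35 kcal.
At 9 kcal/g: 280.35 ÷ 9 = 31.15 g.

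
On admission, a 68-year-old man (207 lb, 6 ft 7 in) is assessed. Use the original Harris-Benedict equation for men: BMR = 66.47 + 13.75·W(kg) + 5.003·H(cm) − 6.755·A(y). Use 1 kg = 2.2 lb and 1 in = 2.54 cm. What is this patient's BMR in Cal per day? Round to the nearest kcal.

Convert to metric: weight = 207 ÷ 2.2 = 94.0909 kg; height = (6×12 + 7) × 2.54 = 79 × 2.54 = 200.66 cm.
Harris-Benedict: BMR = 66.47 + 13.75(94.0909) + 5.003(200.66) − 6.755(68) = 1904.782 kcal/day.

1905 Cal per day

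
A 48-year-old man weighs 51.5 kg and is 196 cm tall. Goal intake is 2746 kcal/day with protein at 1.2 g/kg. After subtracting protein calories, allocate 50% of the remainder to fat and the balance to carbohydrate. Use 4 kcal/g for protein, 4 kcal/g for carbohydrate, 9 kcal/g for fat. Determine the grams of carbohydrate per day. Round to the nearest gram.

Protein = 1.2 × 51.5 = 61.8 g → 61.8 × 4 = 247.2 kcal.
Non-protein calories = 2746 − 247.2 = 2498.8 kcal.
Fat: 50% × 2498.8 = 1249.4 kcal; carbohydrate: 1249.4 kcal.
Carbohydrate: 1249.4 kcal ÷ 4 kcal/g = 312.35 g.

312 g/day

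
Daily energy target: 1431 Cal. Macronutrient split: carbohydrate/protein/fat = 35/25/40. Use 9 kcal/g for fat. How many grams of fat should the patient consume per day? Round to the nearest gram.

64 g/day

Fat energy = 40% × 1431 = 572.4 kcal.
At 9 kcal/g: 572.4 ÷ 9 = 63.6 g.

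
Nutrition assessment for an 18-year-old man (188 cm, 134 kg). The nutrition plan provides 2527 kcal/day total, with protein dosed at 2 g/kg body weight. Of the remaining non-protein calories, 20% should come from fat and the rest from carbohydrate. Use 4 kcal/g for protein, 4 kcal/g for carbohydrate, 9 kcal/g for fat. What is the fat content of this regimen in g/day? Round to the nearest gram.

Protein = 2 × 134 = 268 g → 268 × 4 = 1072 kcal.
Non-protein calories = 2527 − 1072 = 1455 kcal.
Fat: 20% × 1455 = 291 kcal; carbohydrate: 1164 kcal.
Fat: 291 kcal ÷ 9 kcal/g = 32.3333 g.

32 g/day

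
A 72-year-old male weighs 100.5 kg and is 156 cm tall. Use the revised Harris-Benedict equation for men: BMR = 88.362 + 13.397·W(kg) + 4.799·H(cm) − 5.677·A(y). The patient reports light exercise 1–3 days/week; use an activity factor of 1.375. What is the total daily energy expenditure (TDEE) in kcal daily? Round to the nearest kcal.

Harris-Benedict: BMR = 88.362 + 13.397(100.5) + 4.799(156) − 5.677(72) = 1774.6605 kcal/day.
TEE = BMR × activity factor = 1774.6605 × 1.375 = 2440.1582 kcal/day.

2440 kcal daily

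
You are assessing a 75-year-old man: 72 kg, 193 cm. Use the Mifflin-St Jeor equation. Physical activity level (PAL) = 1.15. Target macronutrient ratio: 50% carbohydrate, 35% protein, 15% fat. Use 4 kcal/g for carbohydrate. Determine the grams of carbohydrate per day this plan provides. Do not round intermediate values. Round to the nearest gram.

Mifflin-St Jeor (male): BMR = 10(72) + 6.25(193) − 5(75) + 5 = 720 + 1206.25 − 375 + 5 = 1556.25 kcal/day.
TEE = 1556.25 × 1.15 = 1789.6875 kcal/day.
Carbohydrate energy = 50% × 1789.6875 = 894.8438 kcal.
Carbohydrate = 894.8438 ÷ 4 kcal/g = 223.7109 g.

224 g/day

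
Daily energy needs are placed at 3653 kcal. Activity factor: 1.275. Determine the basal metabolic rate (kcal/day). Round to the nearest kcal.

BMR = TEE ÷ activity factor = 3653 ÷ 1.275 = 2865.098 kcal/day.

2865 kcal/day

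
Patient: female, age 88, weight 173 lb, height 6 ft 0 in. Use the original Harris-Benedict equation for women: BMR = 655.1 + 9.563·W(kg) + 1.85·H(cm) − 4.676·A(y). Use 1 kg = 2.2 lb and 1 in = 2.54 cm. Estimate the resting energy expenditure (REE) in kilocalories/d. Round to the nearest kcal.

Convert to metric: weight = 173 ÷ 2.2 = 78.6364 kg; height = (6×12 + 0) × 2.54 = 72 × 2.54 = 182.88 cm.
Harris-Benedict: BMR = 655.1 + 9.563(78.6364) + 1.85(182.88) − 4.676(88) = 1333.9395 kcal/day.

1334 kilocalories/d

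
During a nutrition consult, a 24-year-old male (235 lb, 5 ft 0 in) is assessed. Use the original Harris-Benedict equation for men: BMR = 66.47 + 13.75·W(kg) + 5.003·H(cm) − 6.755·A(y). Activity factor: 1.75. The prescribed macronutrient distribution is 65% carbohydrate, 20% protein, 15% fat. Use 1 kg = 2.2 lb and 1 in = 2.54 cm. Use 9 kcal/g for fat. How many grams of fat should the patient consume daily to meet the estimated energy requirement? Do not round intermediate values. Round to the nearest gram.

Convert to metric: weight = 235 ÷ 2.2 = 106.8182 kg; height = (5×12 + 0) × 2.54 = 60 × 2.54 = 152.4 cm.
Harris-Benedict: BMR = 66.47 + 13.75(106.8182) + 5.003(152.4) − 6.755(24) = 2135.5572 kcal/day.
TEE = 2135.5572 × 1.75 = 3737.2251 kcal/day.
Fat energy = 15% × 3737.2251 = 560.5838 kcal.
Fat = 560.5838 ÷ 9 kcal/g = 62.2871 g.

62 g/day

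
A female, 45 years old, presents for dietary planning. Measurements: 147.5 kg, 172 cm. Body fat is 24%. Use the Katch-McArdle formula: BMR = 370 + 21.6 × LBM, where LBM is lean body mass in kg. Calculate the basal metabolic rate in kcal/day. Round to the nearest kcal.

LBM = 147.5 × (1 − 0.24) = 112.1 kg. Katch-McArdle: BMR = 370 + 21.6 × 112.1 = 2791.36 kcal/day.

2791 kcal/day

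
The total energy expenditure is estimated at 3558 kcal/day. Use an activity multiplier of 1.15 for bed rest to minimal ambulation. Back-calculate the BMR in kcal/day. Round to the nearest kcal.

3094 kcal/day

BMR = TEE ÷ activity factor = 3558 ÷ 1.15 = 3093.913 kcal/day.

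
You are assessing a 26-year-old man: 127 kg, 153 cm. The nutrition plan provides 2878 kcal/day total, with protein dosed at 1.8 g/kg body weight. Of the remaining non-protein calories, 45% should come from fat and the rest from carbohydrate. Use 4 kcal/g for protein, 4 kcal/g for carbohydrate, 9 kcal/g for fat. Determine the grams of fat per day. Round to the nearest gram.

98 g/day

Protein = 1.8 × 127 = 228.6 g → 228.6 × 4 = 914.4 kcal.
Non-protein calories = 2878 − 914.4 = 1963.6 kcal.
Fat: 45% × 1963.6 = 883.62 kcal; carbohydrate: 1079.98 kcal.
Fat: 883.62 kcal ÷ 9 kcal/g = 98.18 g.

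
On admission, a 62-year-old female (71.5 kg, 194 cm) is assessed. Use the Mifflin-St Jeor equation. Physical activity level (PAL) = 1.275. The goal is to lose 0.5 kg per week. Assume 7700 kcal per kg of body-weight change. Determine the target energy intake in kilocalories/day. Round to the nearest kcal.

1307 kilocalories/day

Mifflin-St Jeor (female): BMR = 10(71.5) + 6.25(194) − 5(62) − 161 = 715 + 1212.5 − 310 − 161 = 1456.5 kcal/day.
TEE = 1456.5 × 1.275 = 1857.0375 kcal/day.
Required daily deficit = 0.5 × 7700 ÷ 7 = 550 kcal/day.
Target intake = 1857.0375 − 550 = 1307.0375 kcal/day.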